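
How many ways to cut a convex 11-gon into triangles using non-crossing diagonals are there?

4862

Triangulations of a convex m-gon are counted by C_{m−2}; with m = 11 this is C_9.
C_9 = C(18,9)/10 = 48620/10 = 4862.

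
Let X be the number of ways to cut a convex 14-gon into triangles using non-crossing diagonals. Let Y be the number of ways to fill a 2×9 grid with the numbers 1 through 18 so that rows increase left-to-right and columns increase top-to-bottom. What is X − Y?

Triangulations of a convex m-gon are counted by C_{m−2}; with m = 14 this is C_12. So X = C_12 = 208012.
By the hook-length formula (or a Dyck-path bijection), SYT of shape 2×9 number C_9. So Y = C_9 = 4862.
X − Y = 208012 − 4862 = 203150.

203150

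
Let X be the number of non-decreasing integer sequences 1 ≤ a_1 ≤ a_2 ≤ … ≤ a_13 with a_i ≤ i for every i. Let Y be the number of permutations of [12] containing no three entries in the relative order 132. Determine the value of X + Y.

Such sub-staircase sequences of length n are counted by C_n; here n = 13. So X = C_13 = 742900.
Permutations of [n] avoiding any single length-3 pattern are counted by C_n; here n = 12. So Y = C_12 = 208012.
X + Y = 742900 + 208012 = 950912.

950912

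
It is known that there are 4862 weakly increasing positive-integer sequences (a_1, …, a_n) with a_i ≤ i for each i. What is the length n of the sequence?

9

Such sub-staircase sequences of length n are counted by C_n; 4862 = C_9.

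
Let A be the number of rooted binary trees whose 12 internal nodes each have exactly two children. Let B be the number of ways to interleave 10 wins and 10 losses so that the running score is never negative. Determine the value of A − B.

Full binary trees with n internal nodes are counted by C_n; here n = 12. So A = C_12 = 208012.
Reading a vote for the leader as '(' and for the other as ')' turns such a sequence into a balanced string of 10 pairs, so the count is C_10. So B = C_10 = 16796.
A − B = 208012 − 16796 = 191216.

191216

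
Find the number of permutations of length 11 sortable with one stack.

By Knuth's characterisation, the stack-sortable permutations of length 11 are the 231-avoiders, numbering C_11.
C_11 = C_10 · 2(2·10+1)/(10+2) = 16796 · 42/12 = 58786.

58786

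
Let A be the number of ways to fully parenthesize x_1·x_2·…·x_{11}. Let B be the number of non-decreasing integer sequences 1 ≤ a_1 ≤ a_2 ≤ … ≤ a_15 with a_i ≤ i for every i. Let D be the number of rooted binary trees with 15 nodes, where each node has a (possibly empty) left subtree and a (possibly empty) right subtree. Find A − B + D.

Ways to associate a product of 11 factors correspond to binary trees on 11 leaves, so the count is C_10. So A = C_10 = 16796.
Weakly increasing sequences with a_i ≤ i biject with Dyck paths of semilength 15, so there are C_15. So B = C_15 = 9694845.
Rooted binary trees with 15 nodes (each child slot possibly empty) number C_15. So D = C_15 = 9694845.
A − B + D = 16796 − 9694845 + 9694845 = 16796.

16796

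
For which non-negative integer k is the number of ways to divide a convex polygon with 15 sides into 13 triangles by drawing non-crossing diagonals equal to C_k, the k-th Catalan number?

A convex 15-gon is triangulated into 13 triangles, and the number of such triangulations is the Catalan number C_{15−2} = C_13.

13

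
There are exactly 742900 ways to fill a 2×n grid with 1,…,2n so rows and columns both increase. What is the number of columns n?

Standard Young tableaux of shape 2×n are counted by C_n. Since C_13 = 742900, the index is 13.

13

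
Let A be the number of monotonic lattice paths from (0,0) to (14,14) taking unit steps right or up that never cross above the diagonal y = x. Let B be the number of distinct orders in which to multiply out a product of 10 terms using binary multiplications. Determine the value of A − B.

2669578

Sub-diagonal monotone paths from (0,0) to (14,14) biject with Dyck paths of semilength 14, giving C_14. So A = C_14 = 2674440.
Bracketing 10 factors into binary products is counted by C_{10−1} = C_9. So B = C_9 = 4862.
A − B = 2674440 − 4862 = 2669578.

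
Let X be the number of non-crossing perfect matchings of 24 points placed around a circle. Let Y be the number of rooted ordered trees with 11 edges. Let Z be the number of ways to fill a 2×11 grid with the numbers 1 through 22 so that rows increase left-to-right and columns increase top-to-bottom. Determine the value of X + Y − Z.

Non-crossing perfect matchings of 2n points on a circle are counted by C_n; with 24 points, n = 12. So X = C_12 = 208012.
Rooted ordered trees with n edges are counted by C_n; here n = 11. So Y = C_11 = 58786.
Standard Young tableaux of shape 2×n are counted by C_n; here n = 11. So Z = C_11 = 58786.
X + Y − Z = 208012 + 58786 − 58786 = 208012.

208012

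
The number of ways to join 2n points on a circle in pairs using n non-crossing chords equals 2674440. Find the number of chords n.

14

Non-crossing pairings of 2n points on a circle are counted by C_n; 2674440 = C_14.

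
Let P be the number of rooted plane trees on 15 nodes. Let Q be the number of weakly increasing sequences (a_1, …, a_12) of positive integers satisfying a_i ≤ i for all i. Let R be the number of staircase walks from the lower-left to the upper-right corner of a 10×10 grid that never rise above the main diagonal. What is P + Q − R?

A rooted plane tree on 15 nodes has 14 edges, and such trees are counted by C_14. So P = C_14 = 2674440.
Weakly increasing sequences with a_i ≤ i biject with Dyck paths of semilength 12, so there are C_12. So Q = C_12 = 208012.
Monotone paths in an n×n grid that stay weakly below the diagonal are counted by C_n; here n = 10. So R = C_10 = 16796.
P + Q − R = 2674440 + 208012 − 16796 = 2865656.

2865656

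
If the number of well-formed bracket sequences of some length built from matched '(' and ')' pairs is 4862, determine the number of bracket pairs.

9

Balanced strings of n bracket-pairs are counted by C_n. The Catalan number equal to 4862 is C_9.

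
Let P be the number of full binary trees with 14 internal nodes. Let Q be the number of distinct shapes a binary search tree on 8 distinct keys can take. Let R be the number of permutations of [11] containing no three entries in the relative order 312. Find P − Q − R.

2614224

The number of full binary trees on 14 internal nodes is the Catalan number C_14. So P = C_14 = 2674440.
There are C_n binary search tree shapes on n keys; with n = 8 that is C_8. So Q = C_8 = 1430.
Permutations of [n] avoiding any single length-3 pattern are counted by C_n; here n = 11. So R = C_11 = 58786.
P − Q − R = 2674440 − 1430 − 58786 = 2614224.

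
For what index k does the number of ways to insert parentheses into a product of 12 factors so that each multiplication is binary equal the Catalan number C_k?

11

Ways to associate a product of 12 factors correspond to binary trees on 12 leaves, so the count is C_11.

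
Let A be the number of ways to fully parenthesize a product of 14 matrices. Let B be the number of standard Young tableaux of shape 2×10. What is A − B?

Ways to associate a product of 14 factors correspond to binary trees on 14 leaves, so the count is C_13. So A = C_13 = 742900.
By the hook-length formula (or a Dyck-path bijection), SYT of shape 2×10 number C_10. So B = C_10 = 16796.
A − B = 742900 − 16796 = 726104.

726104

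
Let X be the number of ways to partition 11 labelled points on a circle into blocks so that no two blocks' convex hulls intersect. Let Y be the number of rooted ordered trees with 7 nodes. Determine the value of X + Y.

Non-crossing partitions of an n-element set are counted by C_n; here n = 11. So X = C_11 = 58786.
A rooted plane tree on 7 nodes has 6 edges, and such trees are counted by C_6. So Y = C_6 = 132.
X + Y = 58786 + 132 = 58918.

58918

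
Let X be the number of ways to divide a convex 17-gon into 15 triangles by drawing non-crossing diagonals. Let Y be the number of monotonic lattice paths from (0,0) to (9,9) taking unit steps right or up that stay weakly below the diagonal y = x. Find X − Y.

9689983

Triangulations of a convex m-gon are counted by C_{m−2}; with m = 17 this is C_15. So X = C_15 = 9694845.
Sub-diagonal monotone paths from (0,0) to (9,9) biject with Dyck paths of semilength 9, giving C_9. So Y = C_9 = 4862.
X − Y = 9694845 − 4862 = 9689983.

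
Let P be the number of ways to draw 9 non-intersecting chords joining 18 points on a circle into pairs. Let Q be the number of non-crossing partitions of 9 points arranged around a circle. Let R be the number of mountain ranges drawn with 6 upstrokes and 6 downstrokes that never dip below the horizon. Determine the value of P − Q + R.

Pairing 18 circle points by 9 non-crossing chords gives C_9 matchings. So P = C_9 = 4862.
The non-crossing partitions of [9] form a lattice of size C_9. So Q = C_9 = 4862.
A Dyck path with 6 up-steps and 6 down-steps has semilength 6, so there are C_6 of them. So R = C_6 = 132.
P − Q + R = 4862 − 4862 + 132 = 132.

132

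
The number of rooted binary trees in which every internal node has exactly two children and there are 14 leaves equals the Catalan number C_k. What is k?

Full binary trees with 14 leaves have 14−1 = 13 internal nodes, so there are C_13 of them.

13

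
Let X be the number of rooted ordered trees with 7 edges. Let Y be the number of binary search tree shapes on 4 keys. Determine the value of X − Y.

Rooted ordered trees with n edges are counted by C_n; here n = 7. So X = C_7 = 429.
Rooted binary trees with 4 nodes (each child slot possibly empty) number C_4. So Y = C_4 = 14.
X − Y = 429 − 14 = 415.

415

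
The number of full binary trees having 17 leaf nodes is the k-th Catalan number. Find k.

16

A full binary tree with L leaves has L−1 internal nodes and is counted by C_{L−1}; L = 17 gives C_16.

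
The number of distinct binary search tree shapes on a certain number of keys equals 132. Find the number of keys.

6

Binary search tree shapes on n keys are counted by C_n; 132 = C_6.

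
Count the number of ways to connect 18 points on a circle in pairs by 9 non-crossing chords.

Pairing 18 circle points by 9 non-crossing chords gives C_9 matchings.
C_9 = C_8 · 2(2·8+1)/(8+2) = 1430 · 34/10 = 4862.

4862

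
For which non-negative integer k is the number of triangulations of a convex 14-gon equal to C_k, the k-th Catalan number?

A convex 14-gon is triangulated into 12 triangles, and the number of such triangulations is the Catalan number C_{14−2} = C_12.

12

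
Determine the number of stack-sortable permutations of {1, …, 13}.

742900

Stack-sortable permutations are exactly the 231-avoiding ones, counted by C_n; here n = 13.
C_13 = C(26,13)/14 = 10400600/14 = 742900.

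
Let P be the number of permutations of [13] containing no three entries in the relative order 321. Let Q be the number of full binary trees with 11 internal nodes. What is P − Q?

For any fixed pattern of length 3, the pattern-avoiding permutations of [13] number C_13. So P = C_13 = 742900.
Full binary trees with n internal nodes are counted by C_n; here n = 11. So Q = C_11 = 58786.
P − Q = 742900 − 58786 = 684114.

684114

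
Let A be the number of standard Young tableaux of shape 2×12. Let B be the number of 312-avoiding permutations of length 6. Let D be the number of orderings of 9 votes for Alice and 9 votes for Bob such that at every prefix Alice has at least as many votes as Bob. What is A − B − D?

203018

Standard Young tableaux of shape 2×n are counted by C_n; here n = 12. So A = C_12 = 208012.
For any fixed pattern of length 3, the pattern-avoiding permutations of [6] number C_6. So B = C_6 = 132.
Reading a vote for the leader as '(' and for the other as ')' turns such a sequence into a balanced string of 9 pairs, so the count is C_9. So D = C_9 = 4862.
A − B − D = 208012 − 132 − 4862 = 203018.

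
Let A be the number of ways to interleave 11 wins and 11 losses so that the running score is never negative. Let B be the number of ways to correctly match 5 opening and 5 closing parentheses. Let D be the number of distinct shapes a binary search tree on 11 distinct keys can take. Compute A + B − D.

Ballot sequences with n votes each where one side never trails are Dyck words, counted by C_n; here n = 11. So A = C_11 = 58786.
A balanced arrangement of 5 bracket pairs is a Dyck word of semilength 5, so the count is C_5. So B = C_5 = 42.
There are C_n binary search tree shapes on n keys; with n = 11 that is C_11. So D = C_11 = 58786.
A + B − D = 58786 + 42 − 58786 = 42.

42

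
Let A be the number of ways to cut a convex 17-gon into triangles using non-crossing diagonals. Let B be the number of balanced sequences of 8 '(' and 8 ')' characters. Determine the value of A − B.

The number of triangulations of a 17-gon is the Catalan number C_15 (index = sides − 2). So A = C_15 = 9694845.
With 8 pairs the number of balanced bracket strings is the Catalan number C_8. So B = C_8 = 1430.
A − B = 9694845 − 1430 = 9693415.

9693415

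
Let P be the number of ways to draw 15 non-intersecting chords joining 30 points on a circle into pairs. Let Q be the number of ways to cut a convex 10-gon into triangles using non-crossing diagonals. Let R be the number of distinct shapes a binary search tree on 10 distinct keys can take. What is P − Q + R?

9710211

Pairing 30 circle points by 15 non-crossing chords gives C_15 matchings. So P = C_15 = 9694845.
A convex 10-gon is triangulated into 8 triangles, and the number of such triangulations is the Catalan number C_{10−2} = C_8. So Q = C_8 = 1430.
Rooted binary trees with 10 nodes (each child slot possibly empty) number C_10. So R = C_10 = 16796.
P − Q + R = 9694845 − 1430 + 16796 = 9710211.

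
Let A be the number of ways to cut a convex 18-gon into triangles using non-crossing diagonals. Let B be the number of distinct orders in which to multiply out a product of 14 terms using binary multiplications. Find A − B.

The number of triangulations of an 18-gon is the Catalan number C_16 (index = sides − 2). So A = C_16 = 35357670.
Parenthesizations of m factors correspond to full binary trees with m leaves, counted by C_{m−1}; m = 14 gives C_13. So B = C_13 = 742900.
A − B = 35357670 − 742900 = 34614770.

34614770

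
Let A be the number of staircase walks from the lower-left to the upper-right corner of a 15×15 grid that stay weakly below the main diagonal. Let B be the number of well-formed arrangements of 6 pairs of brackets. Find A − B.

9694713

Monotone paths in an n×n grid that stay weakly below the diagonal are counted by C_n; here n = 15. So A = C_15 = 9694845.
A balanced arrangement of 6 bracket pairs is a Dyck word of semilength 6, so the count is C_6. So B = C_6 = 132.
A − B = 9694845 − 132 = 9694713.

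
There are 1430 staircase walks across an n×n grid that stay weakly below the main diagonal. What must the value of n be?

Such diagonal-avoiding paths in an n×n grid are counted by C_n; 1430 = C_8.

8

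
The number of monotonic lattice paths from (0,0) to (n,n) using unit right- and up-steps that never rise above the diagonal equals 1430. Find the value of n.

Such diagonal-avoiding paths in an n×n grid are counted by C_n. Since C_8 = 1430, the index is 8.

8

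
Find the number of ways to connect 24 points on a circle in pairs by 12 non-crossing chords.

208012

Non-crossing perfect matchings of 2n points on a circle are counted by C_n; with 24 points, n = 12.
C_12 = C_11 · 2(2·11+1)/(11+2) = 58786 · 46/13 = 208012.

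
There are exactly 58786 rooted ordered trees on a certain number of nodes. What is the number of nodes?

Rooted ordered trees on m nodes are counted by C_{m−1}. The Catalan number equal to 58786 is C_11.
So the index is 11, and the number of nodes is 11 + 1 = 12.

12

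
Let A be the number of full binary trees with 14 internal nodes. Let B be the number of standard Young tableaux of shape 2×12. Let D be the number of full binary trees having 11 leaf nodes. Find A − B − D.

2449632

The number of full binary trees on 14 internal nodes is the Catalan number C_14. So A = C_14 = 2674440.
Standard Young tableaux of shape 2×n are counted by C_n; here n = 12. So B = C_12 = 208012.
A full binary tree with L leaves has L−1 internal nodes and is counted by C_{L−1}; L = 11 gives C_10. So D = C_10 = 16796.
A − B − D = 2674440 − 208012 − 16796 = 2449632.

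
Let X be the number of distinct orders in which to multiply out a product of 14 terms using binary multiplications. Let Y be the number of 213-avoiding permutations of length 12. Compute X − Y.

534888

Parenthesizations of m factors correspond to full binary trees with m leaves, counted by C_{m−1}; m = 14 gives C_13. So X = C_13 = 742900.
For any fixed pattern of length 3, the pattern-avoiding permutations of [12] number C_12. So Y = C_12 = 208012.
X − Y = 742900 − 208012 = 534888.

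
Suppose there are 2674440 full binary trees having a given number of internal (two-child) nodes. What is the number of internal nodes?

14

Full binary trees with n internal nodes are counted by C_n. The Catalan number equal to 2674440 is C_14.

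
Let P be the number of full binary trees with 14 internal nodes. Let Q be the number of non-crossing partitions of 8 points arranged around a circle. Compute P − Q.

The number of full binary trees on 14 internal nodes is the Catalan number C_14. So P = C_14 = 2674440.
The non-crossing partitions of [8] form a lattice of size C_8. So Q = C_8 = 1430.
P − Q = 2674440 − 1430 = 2673010.

2673010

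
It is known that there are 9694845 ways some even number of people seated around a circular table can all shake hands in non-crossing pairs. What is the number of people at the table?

30

Non-crossing handshake pairings of 2n people are counted by C_n. The Catalan number equal to 9694845 is C_15.
So n = 15, and there are 2n = 30 people.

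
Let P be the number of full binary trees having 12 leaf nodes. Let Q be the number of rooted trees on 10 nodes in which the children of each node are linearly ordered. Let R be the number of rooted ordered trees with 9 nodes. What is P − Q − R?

52494

A full binary tree with L leaves has L−1 internal nodes and is counted by C_{L−1}; L = 12 gives C_11. So P = C_11 = 58786.
Rooted ordered (plane) trees on m nodes have m−1 edges and are counted by C_{m−1}; m = 10 gives C_9. So Q = C_9 = 4862.
Rooted ordered (plane) trees on m nodes have m−1 edges and are counted by C_{m−1}; m = 9 gives C_8. So R = C_8 = 1430.
P − Q − R = 58786 − 4862 − 1430 = 52494.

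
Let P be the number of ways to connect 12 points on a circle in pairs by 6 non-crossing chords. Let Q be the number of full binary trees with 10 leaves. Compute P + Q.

Pairing 12 circle points by 6 non-crossing chords gives C_6 matchings. So P = C_6 = 132.
Full binary trees with 10 leaves have 10−1 = 9 internal nodes, so there are C_9 of them. So Q = C_9 = 4862.
P + Q = 132 + 4862 = 4994.

4994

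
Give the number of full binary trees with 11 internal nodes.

58786

Full binary trees with n internal nodes are counted by C_n; here n = 11.
C_11 = C(22,11)/12 = 705432/12 = 58786.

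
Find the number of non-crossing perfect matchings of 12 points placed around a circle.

132

Non-crossing perfect matchings of 2n points on a circle are counted by C_n; with 12 points, n = 6.
C_6 = 132.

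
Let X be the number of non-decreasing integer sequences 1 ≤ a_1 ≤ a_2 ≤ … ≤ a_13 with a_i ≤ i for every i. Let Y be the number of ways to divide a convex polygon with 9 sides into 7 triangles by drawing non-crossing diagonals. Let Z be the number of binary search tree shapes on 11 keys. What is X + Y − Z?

684543

Weakly increasing sequences with a_i ≤ i biject with Dyck paths of semilength 13, so there are C_13. So X = C_13 = 742900.
The number of triangulations of a 9-gon is the Catalan number C_7 (index = sides − 2). So Y = C_7 = 429.
Rooted binary trees with 11 nodes (each child slot possibly empty) number C_11. So Z = C_11 = 58786.
X + Y − Z = 742900 + 429 − 58786 = 684543.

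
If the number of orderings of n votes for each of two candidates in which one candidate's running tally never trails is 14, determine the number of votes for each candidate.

4

Such ballot sequences with n votes each are counted by C_n; 14 = C_4.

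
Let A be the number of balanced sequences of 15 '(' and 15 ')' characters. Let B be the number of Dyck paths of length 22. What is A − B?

9636059

Balanced strings of n pairs of brackets are counted by C_n; here n = 15. So A = C_15 = 9694845.
A Dyck path with 11 up-steps and 11 down-steps has semilength 11, so there are C_11 of them. So B = C_11 = 58786.
A − B = 9694845 − 58786 = 9636059.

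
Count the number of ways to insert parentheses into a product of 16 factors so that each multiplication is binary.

Bracketing 16 factors into binary products is counted by C_{16−1} = C_15.
C_15 = C(30,15)/16 = 155117520/16 = 9694845.

9694845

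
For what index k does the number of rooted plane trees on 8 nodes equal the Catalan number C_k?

7

A rooted plane tree on 8 nodes has 7 edges, and such trees are counted by C_7.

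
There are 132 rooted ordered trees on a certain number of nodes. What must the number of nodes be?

7

Rooted ordered trees on m nodes are counted by C_{m−1}. The Catalan number equal to 132 is C_6.
So the index is 6, and the number of nodes is 6 + 1 = 7.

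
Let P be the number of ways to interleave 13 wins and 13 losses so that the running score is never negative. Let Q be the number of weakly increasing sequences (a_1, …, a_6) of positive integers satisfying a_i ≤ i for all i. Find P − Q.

742768

Ballot sequences with n votes each where one side never trails are Dyck words, counted by C_n; here n = 13. So P = C_13 = 742900.
Weakly increasing sequences with a_i ≤ i biject with Dyck paths of semilength 6, so there are C_6. So Q = C_6 = 132.
P − Q = 742900 − 132 = 742768.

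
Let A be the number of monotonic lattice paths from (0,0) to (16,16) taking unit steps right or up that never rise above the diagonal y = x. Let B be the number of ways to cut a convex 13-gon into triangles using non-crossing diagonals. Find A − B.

35298884

Monotone paths in an n×n grid that stay weakly below the diagonal are counted by C_n; here n = 16. So A = C_16 = 35357670.
A convex 13-gon is triangulated into 11 triangles, and the number of such triangulations is the Catalan number C_{13−2} = C_11. So B = C_11 = 58786.
A − B = 35357670 − 58786 = 35298884.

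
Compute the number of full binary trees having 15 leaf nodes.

2674440

A full binary tree with L leaves has L−1 internal nodes and is counted by C_{L−1}; L = 15 gives C_14.
C_14 = C(28,14)/15 = 40116600/15 = 2674440.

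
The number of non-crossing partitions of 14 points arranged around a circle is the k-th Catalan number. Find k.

The non-crossing partitions of [14] form a lattice of size C_14.

14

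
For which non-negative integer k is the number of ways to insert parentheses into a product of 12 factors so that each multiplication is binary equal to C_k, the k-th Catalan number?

Parenthesizations of m factors correspond to full binary trees with m leaves, counted by C_{m−1}; m = 12 gives C_11.

11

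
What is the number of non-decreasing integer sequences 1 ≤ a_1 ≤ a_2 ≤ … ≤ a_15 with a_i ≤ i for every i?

9694845

Such sub-staircase sequences of length n are counted by C_n; here n = 15.
C_15 = C(30,15)/16 = 155117520/16 = 9694845.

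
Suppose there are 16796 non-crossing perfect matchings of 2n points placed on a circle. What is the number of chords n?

Non-crossing pairings of 2n points on a circle are counted by C_n. The Catalan number equal to 16796 is C_10.

10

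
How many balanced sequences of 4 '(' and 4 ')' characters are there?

With 4 pairs the number of balanced bracket strings is the Catalan number C_4.
C_4 = C_3 · 2(2·3+1)/(3+2) = 5 · 14/5 = 14.

14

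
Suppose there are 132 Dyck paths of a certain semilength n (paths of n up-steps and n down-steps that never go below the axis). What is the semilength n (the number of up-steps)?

Dyck paths of semilength n are counted by C_n, and C_6 = 132.

6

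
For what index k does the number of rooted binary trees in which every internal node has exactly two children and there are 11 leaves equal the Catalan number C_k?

Full binary trees with 11 leaves have 11−1 = 10 internal nodes, so there are C_10 of them.

10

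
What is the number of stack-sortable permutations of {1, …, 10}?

16796

By Knuth's characterisation, the stack-sortable permutations of length 10 are the 231-avoiders, numbering C_10.
C_10 = C_9 · 2(2·9+1)/(9+2) = 4862 · 38/11 = 16796.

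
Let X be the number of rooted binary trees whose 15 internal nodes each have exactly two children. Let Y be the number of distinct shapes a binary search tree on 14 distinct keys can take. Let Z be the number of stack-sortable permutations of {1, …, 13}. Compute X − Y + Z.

7763305

Full binary trees with n internal nodes are counted by C_n; here n = 15. So X = C_15 = 9694845.
Binary trees (left/right distinguished) on n nodes are counted by C_n; here n = 14. So Y = C_14 = 2674440.
By Knuth's characterisation, the stack-sortable permutations of length 13 are the 231-avoiders, numbering C_13. So Z = C_13 = 742900.
X − Y + Z = 9694845 − 2674440 + 742900 = 7763305.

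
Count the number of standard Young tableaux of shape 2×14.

2674440

By the hook-length formula (or a Dyck-path bijection), SYT of shape 2×14 number C_14.
C_14 = C(28,14)/15 = 40116600/15 = 2674440.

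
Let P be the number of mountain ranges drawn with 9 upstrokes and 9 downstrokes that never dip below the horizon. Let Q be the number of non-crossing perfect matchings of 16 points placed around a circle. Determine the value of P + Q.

6292

A Dyck path with 9 up-steps and 9 down-steps has semilength 9, so there are C_9 of them. So P = C_9 = 4862.
Non-crossing perfect matchings of 2n points on a circle are counted by C_n; with 16 points, n = 8. So Q = C_8 = 1430.
P + Q = 4862 + 1430 = 6292.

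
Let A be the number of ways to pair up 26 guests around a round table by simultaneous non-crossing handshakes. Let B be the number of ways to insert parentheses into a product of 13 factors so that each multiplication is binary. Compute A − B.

With 26 = 2·13 people, non-crossing handshake pairings are non-crossing perfect matchings on a circle, counted by C_13. So A = C_13 = 742900.
Ways to associate a product of 13 factors correspond to binary trees on 13 leaves, so the count is C_12. So B = C_12 = 208012.
A − B = 742900 − 208012 = 534888.

534888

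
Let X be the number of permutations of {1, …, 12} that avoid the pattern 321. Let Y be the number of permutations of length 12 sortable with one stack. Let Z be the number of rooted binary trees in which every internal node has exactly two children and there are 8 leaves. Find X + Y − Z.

415595

Permutations of [n] avoiding any single length-3 pattern are counted by C_n; here n = 12. So X = C_12 = 208012.
Stack-sortable permutations are exactly the 231-avoiding ones, counted by C_n; here n = 12. So Y = C_12 = 208012.
A full binary tree with L leaves has L−1 internal nodes and is counted by C_{L−1}; L = 8 gives C_7. So Z = C_7 = 429.
X + Y − Z = 208012 + 208012 − 429 = 415595.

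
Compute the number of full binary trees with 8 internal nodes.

The number of full binary trees on 8 internal nodes is the Catalan number C_8.
C_8 = C(16,8)/9 = 12870/9 = 1430.

1430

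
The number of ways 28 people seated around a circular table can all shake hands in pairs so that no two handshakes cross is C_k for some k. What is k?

With 28 = 2·14 people, non-crossing handshake pairings are non-crossing perfect matchings on a circle, counted by C_14.

14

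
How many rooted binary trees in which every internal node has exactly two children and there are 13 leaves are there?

208012

A full binary tree with L leaves has L−1 internal nodes and is counted by C_{L−1}; L = 13 gives C_12.
C_12 = 208012.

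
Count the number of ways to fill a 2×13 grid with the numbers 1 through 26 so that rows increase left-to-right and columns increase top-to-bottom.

By the hook-length formula (or a Dyck-path bijection), SYT of shape 2×13 number C_13.
C_13 = C_12 · 2(2·12+1)/(12+2) = 208012 · 50/14 = 742900.

742900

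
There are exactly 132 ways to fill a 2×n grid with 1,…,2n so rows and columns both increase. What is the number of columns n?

Standard Young tableaux of shape 2×n are counted by C_n; 132 = C_6.

6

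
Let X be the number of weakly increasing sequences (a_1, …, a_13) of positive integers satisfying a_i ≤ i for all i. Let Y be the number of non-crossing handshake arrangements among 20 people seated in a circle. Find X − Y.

Such sub-staircase sequences of length n are counted by C_n; here n = 13. So X = C_13 = 742900.
Non-crossing handshake pairings of 2n people are counted by C_n; 20 people gives n = 10. So Y = C_10 = 16796.
X − Y = 742900 − 16796 = 726104.

726104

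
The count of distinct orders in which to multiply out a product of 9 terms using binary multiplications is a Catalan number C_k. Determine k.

Bracketing 9 factors into binary products is counted by C_{9−1} = C_8.

8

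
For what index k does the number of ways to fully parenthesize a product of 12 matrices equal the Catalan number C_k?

Bracketing 12 factors into binary products is counted by C_{12−1} = C_11.

11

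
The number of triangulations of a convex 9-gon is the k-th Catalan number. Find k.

Triangulations of a convex m-gon are counted by C_{m−2}; with m = 9 this is C_7.

7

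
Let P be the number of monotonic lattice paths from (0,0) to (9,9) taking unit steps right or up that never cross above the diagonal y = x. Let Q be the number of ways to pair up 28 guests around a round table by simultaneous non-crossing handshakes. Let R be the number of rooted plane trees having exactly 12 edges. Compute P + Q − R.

2471290

Monotone paths in an n×n grid that stay weakly below the diagonal are counted by C_n; here n = 9. So P = C_9 = 4862.
With 28 = 2·14 people, non-crossing handshake pairings are non-crossing perfect matchings on a circle, counted by C_14. So Q = C_14 = 2674440.
A rooted plane tree with 12 edges has 13 nodes, and the count is C_12. So R = C_12 = 208012.
P + Q − R = 4862 + 2674440 − 208012 = 2471290.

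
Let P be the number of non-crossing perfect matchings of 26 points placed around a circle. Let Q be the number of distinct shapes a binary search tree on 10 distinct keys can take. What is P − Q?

Pairing 26 circle points by 13 non-crossing chords gives C_13 matchings. So P = C_13 = 742900.
There are C_n binary search tree shapes on n keys; with n = 10 that is C_10. So Q = C_10 = 16796.
P − Q = 742900 − 16796 = 726104.

726104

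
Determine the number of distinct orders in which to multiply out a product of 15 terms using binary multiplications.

Bracketing 15 factors into binary products is counted by C_{15−1} = C_14.
C_14 = 2674440.

2674440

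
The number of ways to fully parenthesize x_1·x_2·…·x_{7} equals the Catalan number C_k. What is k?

Ways to associate a product of 7 factors correspond to binary trees on 7 leaves, so the count is C_6.

6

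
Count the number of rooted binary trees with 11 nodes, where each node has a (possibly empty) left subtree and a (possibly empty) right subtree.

58786

There are C_n binary search tree shapes on n keys; with n = 11 that is C_11.
C_11 = C(22,11)/12 = 705432/12 = 58786.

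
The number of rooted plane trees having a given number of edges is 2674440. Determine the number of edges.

14

Rooted ordered trees with n edges are counted by C_n. The Catalan number equal to 2674440 is C_14.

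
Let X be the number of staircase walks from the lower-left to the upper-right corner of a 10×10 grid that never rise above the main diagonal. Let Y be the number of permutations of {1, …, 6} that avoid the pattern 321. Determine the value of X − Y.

Monotone paths in an n×n grid that stay weakly below the diagonal are counted by C_n; here n = 10. So X = C_10 = 16796.
For any fixed pattern of length 3, the pattern-avoiding permutations of [6] number C_6. So Y = C_6 = 132.
X − Y = 16796 − 132 = 16664.

16664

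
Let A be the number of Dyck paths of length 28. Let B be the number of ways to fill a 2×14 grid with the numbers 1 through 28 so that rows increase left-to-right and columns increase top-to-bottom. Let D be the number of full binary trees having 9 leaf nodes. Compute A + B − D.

Paths of 14 up- and 14 down-steps that never dip below the axis are Dyck paths; their count is C_14. So A = C_14 = 2674440.
By the hook-length formula (or a Dyck-path bijection), SYT of shape 2×14 number C_14. So B = C_14 = 2674440.
Full binary trees with 9 leaves have 9−1 = 8 internal nodes, so there are C_8 of them. So D = C_8 = 1430.
A + B − D = 2674440 + 2674440 − 1430 = 5347450.

5347450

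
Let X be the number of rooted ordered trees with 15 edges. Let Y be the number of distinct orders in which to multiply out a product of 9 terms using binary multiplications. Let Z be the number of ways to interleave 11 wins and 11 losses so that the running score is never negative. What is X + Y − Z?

Rooted ordered trees with n edges are counted by C_n; here n = 15. So X = C_15 = 9694845.
Ways to associate a product of 9 factors correspond to binary trees on 9 leaves, so the count is C_8. So Y = C_8 = 1430.
Ballot sequences with n votes each where one side never trails are Dyck words, counted by C_n; here n = 11. So Z = C_11 = 58786.
X + Y − Z = 9694845 + 1430 − 58786 = 9637489.

9637489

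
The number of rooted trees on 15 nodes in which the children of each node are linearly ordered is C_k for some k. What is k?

14

Rooted ordered (plane) trees on m nodes have m−1 edges and are counted by C_{m−1}; m = 15 gives C_14.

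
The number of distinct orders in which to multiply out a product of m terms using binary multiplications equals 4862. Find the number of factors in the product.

10

Parenthesizations of m factors are counted by C_{m−1}. The Catalan number equal to 4862 is C_9.
So the index is 9, and the number of factors is 9 + 1 = 10.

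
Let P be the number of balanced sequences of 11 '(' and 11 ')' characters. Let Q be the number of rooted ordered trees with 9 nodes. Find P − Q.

A balanced arrangement of 11 bracket pairs is a Dyck word of semilength 11, so the count is C_11. So P = C_11 = 58786.
A rooted plane tree on 9 nodes has 8 edges, and such trees are counted by C_8. So Q = C_8 = 1430.
P − Q = 58786 − 1430 = 57356.

57356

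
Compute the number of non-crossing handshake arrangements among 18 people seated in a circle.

4862

With 18 = 2·9 people, non-crossing handshake pairings are non-crossing perfect matchings on a circle, counted by C_9.
C_9 = C(18,9)/10 = 48620/10 = 4862.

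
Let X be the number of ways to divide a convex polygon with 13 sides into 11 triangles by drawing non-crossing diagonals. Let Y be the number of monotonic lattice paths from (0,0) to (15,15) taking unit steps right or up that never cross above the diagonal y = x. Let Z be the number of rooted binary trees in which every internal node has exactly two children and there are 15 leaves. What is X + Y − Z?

7079191

A convex 13-gon is triangulated into 11 triangles, and the number of such triangulations is the Catalan number C_{13−2} = C_11. So X = C_11 = 58786.
Monotone paths in an n×n grid that stay weakly below the diagonal are counted by C_n; here n = 15. So Y = C_15 = 9694845.
A full binary tree with L leaves has L−1 internal nodes and is counted by C_{L−1}; L = 15 gives C_14. So Z = C_14 = 2674440.
X + Y − Z = 58786 + 9694845 − 2674440 = 7079191.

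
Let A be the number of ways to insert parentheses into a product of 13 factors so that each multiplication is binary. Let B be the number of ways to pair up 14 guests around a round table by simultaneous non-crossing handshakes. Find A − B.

Ways to associate a product of 13 factors correspond to binary trees on 13 leaves, so the count is C_12. So A = C_12 = 208012.
Non-crossing handshake pairings of 2n people are counted by C_n; 14 people gives n = 7. So B = C_7 = 429.
A − B = 208012 − 429 = 207583.

207583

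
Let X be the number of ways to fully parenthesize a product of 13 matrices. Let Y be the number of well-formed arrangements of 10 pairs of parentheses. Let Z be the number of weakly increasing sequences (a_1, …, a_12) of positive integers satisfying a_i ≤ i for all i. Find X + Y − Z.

Ways to associate a product of 13 factors correspond to binary trees on 13 leaves, so the count is C_12. So X = C_12 = 208012.
With 10 pairs the number of balanced bracket strings is the Catalan number C_10. So Y = C_10 = 16796.
Weakly increasing sequences with a_i ≤ i biject with Dyck paths of semilength 12, so there are C_12. So Z = C_12 = 208012.
X + Y − Z = 208012 + 16796 − 208012 = 16796.

16796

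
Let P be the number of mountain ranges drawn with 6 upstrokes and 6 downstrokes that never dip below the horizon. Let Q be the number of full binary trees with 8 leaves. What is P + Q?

561

Dyck paths of semilength n (length 2n) are counted by C_n; here n = 6. So P = C_6 = 132.
A full binary tree with L leaves has L−1 internal nodes and is counted by C_{L−1}; L = 8 gives C_7. So Q = C_7 = 429.
P + Q = 132 + 429 = 561.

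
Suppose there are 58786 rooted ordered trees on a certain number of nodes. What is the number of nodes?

Rooted ordered trees on m nodes are counted by C_{m−1}. The Catalan number equal to 58786 is C_11.
So the index is 11, and the number of nodes is 11 + 1 = 12.

12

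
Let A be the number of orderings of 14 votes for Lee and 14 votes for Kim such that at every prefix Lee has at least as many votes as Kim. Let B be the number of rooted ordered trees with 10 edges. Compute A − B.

Ballot sequences with n votes each where one side never trails are Dyck words, counted by C_n; here n = 14. So A = C_14 = 2674440.
A rooted plane tree with 10 edges has 11 nodes, and the count is C_10. So B = C_10 = 16796.
A − B = 2674440 − 16796 = 2657644.

2657644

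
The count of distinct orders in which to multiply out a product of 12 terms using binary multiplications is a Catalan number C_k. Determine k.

Parenthesizations of m factors correspond to full binary trees with m leaves, counted by C_{m−1}; m = 12 gives C_11.

11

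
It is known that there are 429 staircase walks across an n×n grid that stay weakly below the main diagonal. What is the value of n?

Such diagonal-avoiding paths in an n×n grid are counted by C_n; 429 = C_7.

7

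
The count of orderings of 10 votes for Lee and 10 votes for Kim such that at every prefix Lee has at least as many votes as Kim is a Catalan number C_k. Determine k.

Reading a vote for the leader as '(' and for the other as ')' turns such a sequence into a balanced string of 10 pairs, so the count is C_10.

10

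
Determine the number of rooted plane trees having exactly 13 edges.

A rooted plane tree with 13 edges has 14 nodes, and the count is C_13.
C_13 = C_12 · 2(2·12+1)/(12+2) = 208012 · 50/14 = 742900.

742900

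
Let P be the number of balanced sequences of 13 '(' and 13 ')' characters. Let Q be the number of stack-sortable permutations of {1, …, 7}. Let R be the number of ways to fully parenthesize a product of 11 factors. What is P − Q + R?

Balanced strings of n pairs of brackets are counted by C_n; here n = 13. So P = C_13 = 742900.
Stack-sortable permutations are exactly the 231-avoiding ones, counted by C_n; here n = 7. So Q = C_7 = 429.
Ways to associate a product of 11 factors correspond to binary trees on 11 leaves, so the count is C_10. So R = C_10 = 16796.
P − Q + R = 742900 − 429 + 16796 = 759267.

759267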